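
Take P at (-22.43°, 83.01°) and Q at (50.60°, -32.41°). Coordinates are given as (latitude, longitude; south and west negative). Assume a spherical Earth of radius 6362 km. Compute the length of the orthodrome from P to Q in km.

Haversine: a = sin²(Δφ/2)+cos φ₁ cos φ₂ sin²(Δλ/2) = 0.77334;  σ = 2·atan2(√a,√(1−a))
σ = 123.140° → d = Rσ = 6362·2.14920 = 13673 km

13673 km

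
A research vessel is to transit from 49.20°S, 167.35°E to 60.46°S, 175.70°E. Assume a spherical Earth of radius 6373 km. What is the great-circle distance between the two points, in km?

1359 km

cos σ = sin φ₁ sin φ₂ + cos φ₁ cos φ₂ cos Δλ
      = sin(-49.20°)sin(-60.46°) + cos(-49.20°)cos(-60.46°)cos(8.35°) = 0.9773
σ = 12.222° → d = Rσ = 6373·0.21331 = 1359 km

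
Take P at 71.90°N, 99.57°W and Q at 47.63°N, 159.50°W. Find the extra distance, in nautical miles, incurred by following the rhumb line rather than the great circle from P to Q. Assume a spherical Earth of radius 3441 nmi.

77 nmi

Great circle: cos σ = sin φ₁ sin φ₂ + cos φ₁ cos φ₂ cos Δλ,  σ = 0.6315 rad → d_gc = 2172.9 nmi
Rhumb line: Δψ = -0.8892, q = Δφ/Δψ = 0.4763, d_rh = R√(Δφ²+q²Δλ²) = 2250.3 nmi
Excess = 2250.3 − 2172.9 = 77.4 ≈ 77 nmi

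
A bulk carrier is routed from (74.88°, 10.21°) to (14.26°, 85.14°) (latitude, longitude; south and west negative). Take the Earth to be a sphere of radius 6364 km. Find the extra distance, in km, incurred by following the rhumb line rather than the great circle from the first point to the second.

341 km

Great circle: cos σ = sin φ₁ sin φ₂ + cos φ₁ cos φ₂ cos Δλ,  σ = 1.2624 rad → d_gc = 8034.0 km
Rhumb line: Δψ = -1.7680, q = Δφ/Δψ = 0.5984, d_rh = R√(Δφ²+q²Δλ²) = 8375.0 km
Excess = 8375.0 − 8034.0 = 341.0 ≈ 341 km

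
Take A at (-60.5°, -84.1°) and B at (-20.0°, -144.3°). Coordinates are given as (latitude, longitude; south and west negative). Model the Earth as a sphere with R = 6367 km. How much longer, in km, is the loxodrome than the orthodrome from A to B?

143 km

Great circle: cos σ = sin φ₁ sin φ₂ + cos φ₁ cos φ₂ cos Δλ,  σ = 1.0150 rad → d_gc = 6462.3 km
Rhumb line: Δψ = +0.9782, q = Δφ/Δψ = 0.7226, d_rh = R√(Δφ²+q²Δλ²) = 6604.9 km
Excess = 6604.9 − 6462.3 = 142.6 ≈ 143 km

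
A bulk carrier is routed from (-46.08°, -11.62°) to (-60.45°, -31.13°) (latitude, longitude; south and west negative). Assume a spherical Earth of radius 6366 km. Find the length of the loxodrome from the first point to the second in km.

2047 km

Rhumb course C = atan2(Δλ, Δψ) with Δψ = ln[tan(π/4+φ₂/2)/tan(π/4+φ₁/2)] = -0.4245, Δλ = -0.3405 → C = 218.74°
d = R·|Δφ| / |cos C| = 6366·0.25080 / 0.78004 = 2047 km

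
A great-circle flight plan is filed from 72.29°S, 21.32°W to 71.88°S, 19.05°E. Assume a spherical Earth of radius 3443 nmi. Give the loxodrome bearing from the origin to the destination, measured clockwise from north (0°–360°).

Meridional parts: M(φ₁)=-1.8592, M(φ₂)=-1.8360 → ΔM = +0.0233;  Δλ = +0.7046 rad
tan C = Δλ / ΔM = +30.2866 → C = 88.11°

88.1°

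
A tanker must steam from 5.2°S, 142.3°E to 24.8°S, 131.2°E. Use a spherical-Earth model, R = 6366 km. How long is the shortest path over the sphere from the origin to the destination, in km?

Haversine: a = sin²(Δφ/2)+cos φ₁ cos φ₂ sin²(Δλ/2) = 0.03743;  σ = 2·atan2(√a,√(1−a))
σ = 22.310° → d = Rσ = 6366·0.38938 = 2479 km

2479 km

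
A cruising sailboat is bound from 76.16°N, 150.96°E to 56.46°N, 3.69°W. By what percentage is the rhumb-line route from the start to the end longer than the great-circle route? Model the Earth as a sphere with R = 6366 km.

Great circle: σ = 0.8095 rad → d_gc = Rσ = 5153.3 km
Rhumb: Δφ = -0.3438, Δλ = -2.6992, Δψ = -0.9094, q = Δφ/Δψ = 0.3781 → d_rh = R√(Δφ²+q²Δλ²) = 6855.1 km
Excess = (6855.1 − 5153.3) / 5153.3 = 1701.8 / 5153.3 = 33.02% ≈ 33.0%

33.0%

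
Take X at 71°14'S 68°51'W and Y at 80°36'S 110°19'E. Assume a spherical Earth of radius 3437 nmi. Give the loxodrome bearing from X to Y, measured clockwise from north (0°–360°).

102.6°

Meridional parts: M(φ₁)=-1.8003, M(φ₂)=-2.4984 → ΔM = -0.6981;  Δλ = +3.1270 rad
tan C = Δλ / ΔM = -4.4792 → C = 102.59°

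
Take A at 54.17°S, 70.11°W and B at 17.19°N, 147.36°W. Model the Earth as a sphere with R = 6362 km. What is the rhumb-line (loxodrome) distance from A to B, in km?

10876 km

Δψ = ln[tan(π/4+φ₂/2)/tan(π/4+φ₁/2)] = +1.4339;  Δφ = +1.2455 rad,  Δλ = -1.3483 rad
q = Δφ/Δψ = 0.8686
d = R·√(Δφ² + q²Δλ²) = 6362·1.70959 = 10876 km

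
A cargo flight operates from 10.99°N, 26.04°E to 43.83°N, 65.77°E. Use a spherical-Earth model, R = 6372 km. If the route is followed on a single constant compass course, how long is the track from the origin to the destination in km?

5298 km

Rhumb course C = atan2(Δλ, Δψ) with Δψ = ln[tan(π/4+φ₂/2)/tan(π/4+φ₁/2)] = +0.6598, Δλ = +0.6934 → C = 46.42°
d = R·|Δφ| / |cos C| = 6372·0.57317 / 0.68932 = 5298 km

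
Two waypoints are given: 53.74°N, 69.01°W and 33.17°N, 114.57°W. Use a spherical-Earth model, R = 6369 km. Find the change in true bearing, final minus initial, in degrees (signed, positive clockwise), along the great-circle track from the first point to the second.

At departure: θ₁ = atan2(sin Δλ cos φ₂, cos φ₁ sin φ₂ − sin φ₁ cos φ₂ cos Δλ) = 256.00°
At arrival: θ₂ = atan2(sin Δλ cos φ₁, −cos φ₂ sin φ₁ + sin φ₂ cos φ₁ cos Δλ) = 223.28°
Δθ = θ₂ − θ₁ = -32.7°

-32.7°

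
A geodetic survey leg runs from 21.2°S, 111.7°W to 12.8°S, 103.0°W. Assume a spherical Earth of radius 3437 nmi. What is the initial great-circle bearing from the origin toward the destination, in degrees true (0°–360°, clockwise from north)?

46.1°

θ = atan2( sin Δλ·cos φ₂ ,  cos φ₁ sin φ₂ − sin φ₁ cos φ₂ cos Δλ )
  = atan2(+0.1475, +0.1420) = 46.08°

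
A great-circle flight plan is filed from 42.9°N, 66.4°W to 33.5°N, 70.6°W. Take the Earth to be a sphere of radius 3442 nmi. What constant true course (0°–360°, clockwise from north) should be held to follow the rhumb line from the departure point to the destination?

Δψ = ln[tan(π/4+φ₂/2)/tan(π/4+φ₁/2)] = -0.2093
Δλ = -0.0733 rad (taken the short way round)
course = atan2(Δλ, Δψ) = 199.30°

199.3°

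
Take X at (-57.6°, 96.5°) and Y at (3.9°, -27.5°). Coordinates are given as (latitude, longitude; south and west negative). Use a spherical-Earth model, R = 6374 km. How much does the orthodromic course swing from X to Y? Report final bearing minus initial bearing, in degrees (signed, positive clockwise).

At departure: θ₁ = atan2(sin Δλ cos φ₂, cos φ₁ sin φ₂ − sin φ₁ cos φ₂ cos Δλ) = 242.28°
At arrival: θ₂ = atan2(sin Δλ cos φ₁, −cos φ₂ sin φ₁ + sin φ₂ cos φ₁ cos Δλ) = 331.61°
Δθ = θ₂ − θ₁ = +89.3°

+89.3°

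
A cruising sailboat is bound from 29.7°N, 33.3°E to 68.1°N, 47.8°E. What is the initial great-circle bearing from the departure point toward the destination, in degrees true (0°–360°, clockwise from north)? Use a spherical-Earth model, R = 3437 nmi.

8.5°

N = sin Δλ·cos φ₂ = +0.0934;  D = cos φ₁ sin φ₂ − sin φ₁ cos φ₂ cos Δλ = +0.6270
initial course = atan2(N, D) = 8.47°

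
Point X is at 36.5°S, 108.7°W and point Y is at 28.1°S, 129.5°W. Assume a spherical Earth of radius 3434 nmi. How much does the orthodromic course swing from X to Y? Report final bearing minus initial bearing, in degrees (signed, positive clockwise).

At departure: θ₁ = atan2(sin Δλ cos φ₂, cos φ₁ sin φ₂ − sin φ₁ cos φ₂ cos Δλ) = 289.66°
At arrival: θ₂ = atan2(sin Δλ cos φ₁, −cos φ₂ sin φ₁ + sin φ₂ cos φ₁ cos Δλ) = 300.89°
Δθ = θ₂ − θ₁ = +11.2°

+11.2°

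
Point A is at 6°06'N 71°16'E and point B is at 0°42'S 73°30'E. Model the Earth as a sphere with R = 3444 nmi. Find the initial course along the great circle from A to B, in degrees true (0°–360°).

N = sin Δλ·cos φ₂ = +0.0390;  D = cos φ₁ sin φ₂ − sin φ₁ cos φ₂ cos Δλ = -0.1183
initial course = atan2(N, D) = 161.77°

161.8°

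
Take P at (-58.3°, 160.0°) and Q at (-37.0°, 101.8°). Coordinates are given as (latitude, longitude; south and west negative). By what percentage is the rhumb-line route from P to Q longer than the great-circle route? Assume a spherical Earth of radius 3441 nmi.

2.5%

Great circle: σ = 0.7478 rad → d_gc = Rσ = 2573.2 nmi
Rhumb: Δφ = +0.3718, Δλ = -1.0158, Δψ = +0.5631, q = Δφ/Δψ = 0.6602 → d_rh = R√(Δφ²+q²Δλ²) = 2638.4 nmi
Excess = (2638.4 − 2573.2) / 2573.2 = 65.2 / 2573.2 = 2.53% ≈ 2.5%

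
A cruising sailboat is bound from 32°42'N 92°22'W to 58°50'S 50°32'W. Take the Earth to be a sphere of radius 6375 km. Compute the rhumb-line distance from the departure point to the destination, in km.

10924 km

Rhumb course C = atan2(Δλ, Δψ) with Δψ = ln[tan(π/4+φ₂/2)/tan(π/4+φ₁/2)] = -1.8814, Δλ = +0.7301 → C = 158.79°
d = R·|Δφ| / |cos C| = 6375·1.59756 / 0.93226 = 10924 km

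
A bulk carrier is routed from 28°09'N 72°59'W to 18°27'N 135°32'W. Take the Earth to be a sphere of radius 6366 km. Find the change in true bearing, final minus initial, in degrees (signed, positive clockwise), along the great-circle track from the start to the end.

-27.1°

At departure: θ₁ = atan2(sin Δλ cos φ₂, cos φ₁ sin φ₂ − sin φ₁ cos φ₂ cos Δλ) = 274.94°
At arrival: θ₂ = atan2(sin Δλ cos φ₁, −cos φ₂ sin φ₁ + sin φ₂ cos φ₁ cos Δλ) = 247.83°
Δθ = θ₂ − θ₁ = -27.1°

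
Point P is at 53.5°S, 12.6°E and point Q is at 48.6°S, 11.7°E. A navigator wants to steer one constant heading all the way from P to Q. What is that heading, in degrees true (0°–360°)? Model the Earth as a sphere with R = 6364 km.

Meridional parts: M(φ₁)=-1.1094, M(φ₂)=-0.9732 → ΔM = +0.1362;  Δλ = -0.0157 rad
tan C = Δλ / ΔM = -0.1153 → C = 353.42°

353.4°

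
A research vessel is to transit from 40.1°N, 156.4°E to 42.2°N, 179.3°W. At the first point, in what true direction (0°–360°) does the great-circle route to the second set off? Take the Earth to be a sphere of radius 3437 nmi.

75.5°

θ = atan2( sin Δλ·cos φ₂ ,  cos φ₁ sin φ₂ − sin φ₁ cos φ₂ cos Δλ )
  = atan2(+0.3049, +0.0789) = 75.49°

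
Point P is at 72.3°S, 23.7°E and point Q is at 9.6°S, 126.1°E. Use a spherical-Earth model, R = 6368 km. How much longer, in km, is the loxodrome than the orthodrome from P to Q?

Great circle: cos σ = sin φ₁ sin φ₂ + cos φ₁ cos φ₂ cos Δλ,  σ = 1.4762 rad → d_gc = 9400.1 km
Rhumb line: Δψ = +1.6915, q = Δφ/Δψ = 0.6470, d_rh = R√(Δφ²+q²Δλ²) = 10137.9 km
Excess = 10137.9 − 9400.1 = 737.8 ≈ 738 km

738 km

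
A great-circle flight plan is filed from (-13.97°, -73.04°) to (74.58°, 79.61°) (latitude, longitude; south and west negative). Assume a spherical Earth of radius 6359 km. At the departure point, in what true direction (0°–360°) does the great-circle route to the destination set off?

7.9°

θ = atan2( sin Δλ·cos φ₂ ,  cos φ₁ sin φ₂ − sin φ₁ cos φ₂ cos Δλ )
  = atan2(+0.1222, +0.8785) = 7.92°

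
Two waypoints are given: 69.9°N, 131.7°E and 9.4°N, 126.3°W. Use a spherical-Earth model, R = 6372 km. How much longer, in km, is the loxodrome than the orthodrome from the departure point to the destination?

708 km

Great circle: cos σ = sin φ₁ sin φ₂ + cos φ₁ cos φ₂ cos Δλ,  σ = 1.4878 rad → d_gc = 9480.4 km
Rhumb line: Δψ = -1.5655, q = Δφ/Δψ = 0.6745, d_rh = R√(Δφ²+q²Δλ²) = 10188.8 km
Excess = 10188.8 − 9480.4 = 708.4 ≈ 708 km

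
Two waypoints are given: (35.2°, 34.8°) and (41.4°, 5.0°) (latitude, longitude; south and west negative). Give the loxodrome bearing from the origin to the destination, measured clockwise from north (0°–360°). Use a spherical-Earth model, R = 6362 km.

284.9°

Meridional parts: M(φ₁)=+0.6571, M(φ₂)=+0.7951 → ΔM = +0.1380;  Δλ = -0.5201 rad
tan C = Δλ / ΔM = -3.7678 → C = 284.86°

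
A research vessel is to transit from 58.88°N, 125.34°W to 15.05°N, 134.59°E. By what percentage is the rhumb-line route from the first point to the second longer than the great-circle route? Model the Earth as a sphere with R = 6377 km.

Great circle: σ = 1.4354 rad → d_gc = Rσ = 9153.3 km
Rhumb: Δφ = -0.7650, Δλ = -1.7466, Δψ = -1.0128, q = Δφ/Δψ = 0.7553 → d_rh = R√(Δφ²+q²Δλ²) = 9724.8 km
Excess = (9724.8 − 9153.3) / 9153.3 = 571.5 / 9153.3 = 6.24% ≈ 6.2%

6.2%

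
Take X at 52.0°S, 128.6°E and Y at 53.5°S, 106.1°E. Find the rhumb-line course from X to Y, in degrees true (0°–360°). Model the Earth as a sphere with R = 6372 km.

263.7°

Δψ = ln[tan(π/4+φ₂/2)/tan(π/4+φ₁/2)] = -0.0433
Δλ = -0.3927 rad (taken the short way round)
course = atan2(Δλ, Δψ) = 263.71°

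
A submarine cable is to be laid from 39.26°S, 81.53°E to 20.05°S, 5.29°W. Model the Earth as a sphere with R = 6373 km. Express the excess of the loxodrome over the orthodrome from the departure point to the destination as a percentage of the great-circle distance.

2.9%

Great circle: σ = 1.3106 rad → d_gc = Rσ = 8352.2 km
Rhumb: Δφ = +0.3353, Δλ = -1.5153, Δψ = +0.3888, q = Δφ/Δψ = 0.8623 → d_rh = R√(Δφ²+q²Δλ²) = 8596.7 km
Excess = (8596.7 − 8352.2) / 8352.2 = 244.5 / 8352.2 = 2.93% ≈ 2.9%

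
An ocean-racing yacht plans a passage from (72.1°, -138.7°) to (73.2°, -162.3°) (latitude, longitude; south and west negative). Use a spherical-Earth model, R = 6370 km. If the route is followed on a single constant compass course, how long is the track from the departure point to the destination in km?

792 km

Rhumb course C = atan2(Δλ, Δψ) with Δψ = ln[tan(π/4+φ₂/2)/tan(π/4+φ₁/2)] = +0.0644, Δλ = -0.4119 → C = 278.89°
d = R·|Δφ| / |cos C| = 6370·0.01920 / 0.15448 = 792 km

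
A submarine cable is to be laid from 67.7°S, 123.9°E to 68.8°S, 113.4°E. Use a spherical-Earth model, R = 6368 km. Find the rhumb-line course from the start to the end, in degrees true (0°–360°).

254.2°

Δψ = ln[tan(π/4+φ₂/2)/tan(π/4+φ₁/2)] = -0.0518
Δλ = -0.1833 rad (taken the short way round)
course = atan2(Δλ, Δψ) = 254.21°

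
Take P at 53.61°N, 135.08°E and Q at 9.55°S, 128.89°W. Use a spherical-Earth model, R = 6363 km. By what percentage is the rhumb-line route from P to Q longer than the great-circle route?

2.8%

Great circle: σ = 1.7671 rad → d_gc = Rσ = 11243.9 km
Rhumb: Δφ = -1.1023, Δλ = +1.6760, Δψ = -1.2801, q = Δφ/Δψ = 0.8611 → d_rh = R√(Δφ²+q²Δλ²) = 11556.0 km
Excess = (11556.0 − 11243.9) / 11243.9 = 312.1 / 11243.9 = 2.78% ≈ 2.8%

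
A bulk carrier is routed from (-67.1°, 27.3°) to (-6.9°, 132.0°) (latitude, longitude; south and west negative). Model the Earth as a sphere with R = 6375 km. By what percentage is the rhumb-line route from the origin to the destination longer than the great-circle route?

7.3%

Great circle: σ = 1.5582 rad → d_gc = Rσ = 9933.2 km
Rhumb: Δφ = +1.0507, Δλ = +1.8274, Δψ = +1.4761, q = Δφ/Δψ = 0.7118 → d_rh = R√(Δφ²+q²Δλ²) = 10659.5 km
Excess = (10659.5 − 9933.2) / 9933.2 = 726.3 / 9933.2 = 7.31% ≈ 7.3%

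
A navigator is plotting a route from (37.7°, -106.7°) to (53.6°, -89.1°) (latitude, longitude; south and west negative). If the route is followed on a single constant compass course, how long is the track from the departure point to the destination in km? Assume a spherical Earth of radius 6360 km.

2223 km

Rhumb course C = atan2(Δλ, Δψ) with Δψ = ln[tan(π/4+φ₂/2)/tan(π/4+φ₁/2)] = +0.4010, Δλ = +0.3072 → C = 37.45°
d = R·|Δφ| / |cos C| = 6360·0.27751 / 0.79385 = 2223 km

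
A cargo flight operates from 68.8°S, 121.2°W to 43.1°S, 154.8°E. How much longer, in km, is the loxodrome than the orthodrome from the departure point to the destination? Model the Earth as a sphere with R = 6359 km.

368 km

Great circle: cos σ = sin φ₁ sin φ₂ + cos φ₁ cos φ₂ cos Δλ,  σ = 0.8438 rad → d_gc = 5365.69 km
Rhumb line: Δψ = +0.8406, q = Δφ/Δψ = 0.5336, d_rh = R√(Δφ²+q²Δλ²) = 5734.18 km
Excess = 5734.18 − 5365.69 = 368.49 ≈ 368 km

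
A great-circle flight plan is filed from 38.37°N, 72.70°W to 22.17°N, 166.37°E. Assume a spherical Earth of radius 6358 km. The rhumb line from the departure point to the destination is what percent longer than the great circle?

7.3%

Great circle: σ = 1.7102 rad → d_gc = Rσ = 10873.4 km
Rhumb: Δφ = -0.2827, Δλ = -2.1106, Δψ = -0.3292, q = Δφ/Δψ = 0.8588 → d_rh = R√(Δφ²+q²Δλ²) = 11663.9 km
Excess = (11663.9 − 10873.4) / 10873.4 = 790.5 / 10873.4 = 7.27% ≈ 7.3%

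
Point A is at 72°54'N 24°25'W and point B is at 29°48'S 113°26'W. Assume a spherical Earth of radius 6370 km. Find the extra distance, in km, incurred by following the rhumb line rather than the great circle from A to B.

409 km

Great circle: cos σ = sin φ₁ sin φ₂ + cos φ₁ cos φ₂ cos Δλ,  σ = 2.0608 rad → d_gc = 13127.3 km
Rhumb line: Δψ = -2.4401, q = Δφ/Δψ = 0.7346, d_rh = R√(Δφ²+q²Δλ²) = 13535.9 km
Excess = 13535.9 − 13127.3 = 408.6 ≈ 409 km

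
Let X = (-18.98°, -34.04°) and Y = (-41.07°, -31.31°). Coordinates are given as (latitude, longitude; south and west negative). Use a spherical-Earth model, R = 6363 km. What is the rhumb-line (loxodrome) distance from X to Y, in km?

Rhumb course C = atan2(Δλ, Δψ) with Δψ = ln[tan(π/4+φ₂/2)/tan(π/4+φ₁/2)] = -0.4500, Δλ = +0.0476 → C = 173.96°
d = R·|Δφ| / |cos C| = 6363·0.38554 / 0.99444 = 2467 km

2467 km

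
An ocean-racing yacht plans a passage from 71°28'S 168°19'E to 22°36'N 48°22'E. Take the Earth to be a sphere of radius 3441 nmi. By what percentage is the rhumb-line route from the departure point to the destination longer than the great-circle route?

Great circle: σ = 2.1070 rad → d_gc = Rσ = 7250.2 nmi
Rhumb: Δφ = +1.6418, Δλ = -2.0935, Δψ = +2.2181, q = Δφ/Δψ = 0.7402 → d_rh = R√(Δφ²+q²Δλ²) = 7768.2 nmi
Excess = (7768.2 − 7250.2) / 7250.2 = 518.0 / 7250.2 = 7.14% ≈ 7.1%

7.1%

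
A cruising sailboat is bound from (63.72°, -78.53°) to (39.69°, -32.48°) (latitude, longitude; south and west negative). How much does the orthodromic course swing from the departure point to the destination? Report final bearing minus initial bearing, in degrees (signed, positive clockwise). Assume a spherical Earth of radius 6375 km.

+37.7°

At departure: θ₁ = atan2(sin Δλ cos φ₂, cos φ₁ sin φ₂ − sin φ₁ cos φ₂ cos Δλ) = 109.49°
At arrival: θ₂ = atan2(sin Δλ cos φ₁, −cos φ₂ sin φ₁ + sin φ₂ cos φ₁ cos Δλ) = 147.15°
Δθ = θ₂ − θ₁ = +37.7°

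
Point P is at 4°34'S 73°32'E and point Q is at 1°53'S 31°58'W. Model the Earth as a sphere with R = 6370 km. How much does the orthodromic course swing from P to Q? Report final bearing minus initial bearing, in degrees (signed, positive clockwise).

+8.5°

At departure: θ₁ = atan2(sin Δλ cos φ₂, cos φ₁ sin φ₂ − sin φ₁ cos φ₂ cos Δλ) = 266.79°
At arrival: θ₂ = atan2(sin Δλ cos φ₁, −cos φ₂ sin φ₁ + sin φ₂ cos φ₁ cos Δλ) = 275.25°
Δθ = θ₂ − θ₁ = +8.5°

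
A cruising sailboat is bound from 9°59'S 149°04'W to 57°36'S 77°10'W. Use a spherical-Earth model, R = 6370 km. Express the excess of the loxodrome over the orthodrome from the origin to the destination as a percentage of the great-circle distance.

2.5%

Great circle: σ = 1.2553 rad → d_gc = Rσ = 7996.0 km
Rhumb: Δφ = -0.8311, Δλ = +1.2549, Δψ = -1.0609, q = Δφ/Δψ = 0.7833 → d_rh = R√(Δφ²+q²Δλ²) = 8199.7 km
Excess = (8199.7 − 7996.0) / 7996.0 = 203.7 / 7996.0 = 2.548% ≈ 2.5%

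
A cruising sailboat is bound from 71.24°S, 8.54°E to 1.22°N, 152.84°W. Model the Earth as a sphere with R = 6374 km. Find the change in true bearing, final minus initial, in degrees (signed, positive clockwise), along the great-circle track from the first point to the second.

At departure: θ₁ = atan2(sin Δλ cos φ₂, cos φ₁ sin φ₂ − sin φ₁ cos φ₂ cos Δλ) = 199.73°
At arrival: θ₂ = atan2(sin Δλ cos φ₁, −cos φ₂ sin φ₁ + sin φ₂ cos φ₁ cos Δλ) = 353.77°
Δθ = θ₂ − θ₁ = +154.0°

+154.0°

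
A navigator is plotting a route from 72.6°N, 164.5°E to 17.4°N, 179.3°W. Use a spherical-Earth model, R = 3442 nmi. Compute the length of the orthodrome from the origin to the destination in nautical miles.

Haversine: a = sin²(Δφ/2)+cos φ₁ cos φ₂ sin²(Δλ/2) = 0.22031;  σ = 2·atan2(√a,√(1−a))
σ = 55.987° → d = Rσ = 3442·0.97715 = 3363 nmi

3363 nmi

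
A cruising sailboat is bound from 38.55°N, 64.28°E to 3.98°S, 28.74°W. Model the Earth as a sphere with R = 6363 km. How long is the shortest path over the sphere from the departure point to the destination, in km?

cos σ = sin φ₁ sin φ₂ + cos φ₁ cos φ₂ cos Δλ
      = sin(38.55°)sin(-3.98°) + cos(38.55°)cos(-3.98°)cos(-93.02°) = -0.0844
σ = 94.839° → d = Rσ = 6363·1.65526 = 10532 km

10532 km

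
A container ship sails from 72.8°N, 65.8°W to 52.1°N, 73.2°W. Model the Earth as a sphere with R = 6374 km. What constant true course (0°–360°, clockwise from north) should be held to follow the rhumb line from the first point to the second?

Meridional parts: M(φ₁)=+1.8889, M(φ₂)=+1.0690 → ΔM = -0.8199;  Δλ = -0.1292 rad
tan C = Δλ / ΔM = +0.1575 → C = 188.95°

189.0°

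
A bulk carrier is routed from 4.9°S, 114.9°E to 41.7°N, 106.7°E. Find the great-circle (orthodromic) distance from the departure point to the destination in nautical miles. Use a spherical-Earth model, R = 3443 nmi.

cos σ = sin φ₁ sin φ₂ + cos φ₁ cos φ₂ cos Δλ
      = sin(-4.90°)sin(41.70°) + cos(-4.90°)cos(41.70°)cos(-8.20°) = 0.6795
σ = 47.197° → d = Rσ = 3443·0.82374 = 2836 nmi

2836 nmi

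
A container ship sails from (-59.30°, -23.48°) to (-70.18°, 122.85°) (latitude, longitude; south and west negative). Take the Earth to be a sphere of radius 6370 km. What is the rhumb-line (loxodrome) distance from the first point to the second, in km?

Rhumb course C = atan2(Δλ, Δψ) with Δψ = ln[tan(π/4+φ₂/2)/tan(π/4+φ₁/2)] = -0.4519, Δλ = +2.5539 → C = 100.03°
d = R·|Δφ| / |cos C| = 6370·0.18989 / 0.17422 = 6943 km

6943 km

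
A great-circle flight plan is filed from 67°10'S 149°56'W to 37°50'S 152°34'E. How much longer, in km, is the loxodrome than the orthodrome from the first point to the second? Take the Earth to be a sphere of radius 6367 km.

136 km

Great circle: cos σ = sin φ₁ sin φ₂ + cos φ₁ cos φ₂ cos Δλ,  σ = 0.7525 rad → d_gc = 4791.2 km
Rhumb line: Δψ = +0.8855, q = Δφ/Δψ = 0.5782, d_rh = R√(Δφ²+q²Δλ²) = 4926.8 km
Excess = 4926.8 − 4791.2 = 135.6 ≈ 136 km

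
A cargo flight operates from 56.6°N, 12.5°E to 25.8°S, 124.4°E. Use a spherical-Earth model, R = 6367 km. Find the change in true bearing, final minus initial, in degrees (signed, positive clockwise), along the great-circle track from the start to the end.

Initial bearing θ₁ = atan2(sin Δλ cos φ₂, cos φ₁ sin φ₂ − sin φ₁ cos φ₂ cos Δλ) = 87.21°
Final bearing θ₂ = (initial bearing from the destination back to the start) + 180° = 142.36°
Δθ = θ₂ − θ₁ = +55.2°

+55.2°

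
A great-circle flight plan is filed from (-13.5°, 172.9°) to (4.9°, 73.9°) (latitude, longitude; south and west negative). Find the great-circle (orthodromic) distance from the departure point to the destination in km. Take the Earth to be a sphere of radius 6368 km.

11100 km

Haversine: a = sin²(Δφ/2)+cos φ₁ cos φ₂ sin²(Δλ/2) = 0.58575;  σ = 2·atan2(√a,√(1−a))
σ = 99.875° → d = Rσ = 6368·1.74314 = 11100 km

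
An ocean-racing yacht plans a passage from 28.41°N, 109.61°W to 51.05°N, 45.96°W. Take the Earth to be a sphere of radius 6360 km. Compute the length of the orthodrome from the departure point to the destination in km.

Haversine: a = sin²(Δφ/2)+cos φ₁ cos φ₂ sin²(Δλ/2) = 0.19228;  σ = 2·atan2(√a,√(1−a))
σ = 52.017° → d = Rσ = 6360·0.90786 = 5774 km

5774 km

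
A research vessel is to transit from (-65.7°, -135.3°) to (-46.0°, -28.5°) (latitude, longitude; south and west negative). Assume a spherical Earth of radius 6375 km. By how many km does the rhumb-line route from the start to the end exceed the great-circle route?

727 km

Great circle: cos σ = sin φ₁ sin φ₂ + cos φ₁ cos φ₂ cos Δλ,  σ = 0.9607 rad → d_gc = 6124.2 km
Rhumb line: Δψ = +0.6295, q = Δφ/Δψ = 0.5462, d_rh = R√(Δφ²+q²Δλ²) = 6850.9 km
Excess = 6850.9 − 6124.2 = 726.7 ≈ 727 km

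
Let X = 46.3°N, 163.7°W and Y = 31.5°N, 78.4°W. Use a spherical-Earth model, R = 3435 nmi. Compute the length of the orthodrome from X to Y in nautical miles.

3884 nmi

Haversine: a = sin²(Δφ/2)+cos φ₁ cos φ₂ sin²(Δλ/2) = 0.28699;  σ = 2·atan2(√a,√(1−a))
σ = 64.785° → d = Rσ = 3435·1.13071 = 3884 nmi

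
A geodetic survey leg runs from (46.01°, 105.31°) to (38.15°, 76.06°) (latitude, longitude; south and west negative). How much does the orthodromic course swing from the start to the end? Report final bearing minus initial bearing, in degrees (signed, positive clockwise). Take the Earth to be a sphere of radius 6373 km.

At departure: θ₁ = atan2(sin Δλ cos φ₂, cos φ₁ sin φ₂ − sin φ₁ cos φ₂ cos Δλ) = 260.45°
At arrival: θ₂ = atan2(sin Δλ cos φ₁, −cos φ₂ sin φ₁ + sin φ₂ cos φ₁ cos Δλ) = 240.57°
Δθ = θ₂ − θ₁ = -19.9°

-19.9°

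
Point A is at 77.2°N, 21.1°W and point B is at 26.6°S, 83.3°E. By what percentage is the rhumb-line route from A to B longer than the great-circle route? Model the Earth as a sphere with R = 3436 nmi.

Great circle: σ = 2.0782 rad → d_gc = Rσ = 7140.6 nmi
Rhumb: Δφ = -1.8117, Δλ = +1.8221, Δψ = -2.6697, q = Δφ/Δψ = 0.6786 → d_rh = R√(Δφ²+q²Δλ²) = 7536.6 nmi
Excess = (7536.6 − 7140.6) / 7140.6 = 396.0 / 7140.6 = 5.546% ≈ 5.5%

5.5%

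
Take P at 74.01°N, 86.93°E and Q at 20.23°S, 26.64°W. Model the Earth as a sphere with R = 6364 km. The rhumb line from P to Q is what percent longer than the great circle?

Great circle: σ = 2.0217 rad → d_gc = Rσ = 12866.0 km
Rhumb: Δφ = -1.6448, Δλ = -1.9822, Δψ = -2.3235, q = Δφ/Δψ = 0.7079 → d_rh = R√(Δφ²+q²Δλ²) = 13758.9 km
Excess = (13758.9 − 12866.0) / 12866.0 = 892.9 / 12866.0 = 6.94% ≈ 6.9%

6.9%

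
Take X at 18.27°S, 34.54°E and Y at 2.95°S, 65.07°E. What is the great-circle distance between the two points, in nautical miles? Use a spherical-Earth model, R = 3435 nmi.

2014 nmi

cos σ = sin φ₁ sin φ₂ + cos φ₁ cos φ₂ cos Δλ
      = sin(-18.27°)sin(-2.95°) + cos(-18.27°)cos(-2.95°)cos(30.53°) = 0.8330
σ = 33.593° → d = Rσ = 3435·0.58630 = 2014 nmi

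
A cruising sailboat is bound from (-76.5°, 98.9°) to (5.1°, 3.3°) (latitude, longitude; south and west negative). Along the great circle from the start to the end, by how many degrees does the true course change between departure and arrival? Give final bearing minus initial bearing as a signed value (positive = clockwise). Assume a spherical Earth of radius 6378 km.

At departure: θ₁ = atan2(sin Δλ cos φ₂, cos φ₁ sin φ₂ − sin φ₁ cos φ₂ cos Δλ) = 265.74°
At arrival: θ₂ = atan2(sin Δλ cos φ₁, −cos φ₂ sin φ₁ + sin φ₂ cos φ₁ cos Δλ) = 346.48°
Δθ = θ₂ − θ₁ = +80.7°

+80.7°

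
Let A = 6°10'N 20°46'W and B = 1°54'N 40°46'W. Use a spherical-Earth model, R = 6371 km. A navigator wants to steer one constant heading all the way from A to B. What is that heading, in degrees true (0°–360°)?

257.9°

Δψ = ln[tan(π/4+φ₂/2)/tan(π/4+φ₁/2)] = -0.0747
Δλ = -0.3491 rad (taken the short way round)
course = atan2(Δλ, Δψ) = 257.93°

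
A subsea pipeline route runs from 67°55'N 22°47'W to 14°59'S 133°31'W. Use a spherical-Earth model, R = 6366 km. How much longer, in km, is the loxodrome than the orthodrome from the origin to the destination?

744 km

Great circle: cos σ = sin φ₁ sin φ₂ + cos φ₁ cos φ₂ cos Δλ,  σ = 1.9478 rad → d_gc = 12399.7 km
Rhumb line: Δψ = -1.8986, q = Δφ/Δψ = 0.7621, d_rh = R√(Δφ²+q²Δλ²) = 13143.4 km
Excess = 13143.4 − 12399.7 = 743.7 ≈ 744 km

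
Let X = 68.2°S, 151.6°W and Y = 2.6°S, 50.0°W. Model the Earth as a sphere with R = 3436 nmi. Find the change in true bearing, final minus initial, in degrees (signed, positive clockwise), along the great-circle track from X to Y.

Initial bearing θ₁ = atan2(sin Δλ cos φ₂, cos φ₁ sin φ₂ − sin φ₁ cos φ₂ cos Δλ) = 101.74°
Final bearing θ₂ = (initial bearing from the destination back to the start) + 180° = 21.34°
Δθ = θ₂ − θ₁ = -80.4°

-80.4°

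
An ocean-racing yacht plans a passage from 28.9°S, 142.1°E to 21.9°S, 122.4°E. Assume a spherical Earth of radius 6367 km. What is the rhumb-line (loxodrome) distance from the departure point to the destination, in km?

Δψ = ln[tan(π/4+φ₂/2)/tan(π/4+φ₁/2)] = +0.1354;  Δφ = +0.1222 rad,  Δλ = -0.3438 rad
q = Δφ/Δψ = 0.9025
d = R·√(Δφ² + q²Δλ²) = 6367·0.33350 = 2123 km

2123 km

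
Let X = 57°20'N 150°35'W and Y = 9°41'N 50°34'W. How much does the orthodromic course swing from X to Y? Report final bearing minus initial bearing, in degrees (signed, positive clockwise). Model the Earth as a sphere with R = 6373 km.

Initial bearing θ₁ = atan2(sin Δλ cos φ₂, cos φ₁ sin φ₂ − sin φ₁ cos φ₂ cos Δλ) = 76.38°
Final bearing θ₂ = (initial bearing from the destination back to the start) + 180° = 147.85°
Δθ = θ₂ − θ₁ = +71.5°

+71.5°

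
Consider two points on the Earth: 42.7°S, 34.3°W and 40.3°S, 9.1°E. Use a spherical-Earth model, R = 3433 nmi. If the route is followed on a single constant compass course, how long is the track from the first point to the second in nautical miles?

Δψ = ln[tan(π/4+φ₂/2)/tan(π/4+φ₁/2)] = +0.0559;  Δφ = +0.0419 rad,  Δλ = +0.7575 rad
q = Δφ/Δψ = 0.7488
d = R·√(Δφ² + q²Δλ²) = 3433·0.56875 = 1953 nmi

1953 nmi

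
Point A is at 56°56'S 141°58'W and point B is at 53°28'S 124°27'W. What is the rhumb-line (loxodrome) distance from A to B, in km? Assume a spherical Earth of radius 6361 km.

Rhumb course C = atan2(Δλ, Δψ) with Δψ = ln[tan(π/4+φ₂/2)/tan(π/4+φ₁/2)] = +0.1061, Δλ = +0.3057 → C = 70.86°
d = R·|Δφ| / |cos C| = 6361·0.06050 / 0.32786 = 1174 km

1174 km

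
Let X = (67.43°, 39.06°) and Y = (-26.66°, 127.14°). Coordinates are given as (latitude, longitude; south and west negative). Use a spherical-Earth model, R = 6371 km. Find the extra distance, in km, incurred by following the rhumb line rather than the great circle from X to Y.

328 km

Great circle: cos σ = sin φ₁ sin φ₂ + cos φ₁ cos φ₂ cos Δλ,  σ = 1.9854 rad → d_gc = 12649.1 km
Rhumb line: Δψ = -2.0948, q = Δφ/Δψ = 0.7839, d_rh = R√(Δφ²+q²Δλ²) = 12977.4 km
Excess = 12977.4 − 12649.1 = 328.3 ≈ 328 km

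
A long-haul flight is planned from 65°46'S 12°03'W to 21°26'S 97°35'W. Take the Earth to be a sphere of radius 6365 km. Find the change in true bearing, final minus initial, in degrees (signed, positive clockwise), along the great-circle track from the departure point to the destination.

Initial bearing θ₁ = atan2(sin Δλ cos φ₂, cos φ₁ sin φ₂ − sin φ₁ cos φ₂ cos Δλ) = 264.84°
Final bearing θ₂ = (initial bearing from the destination back to the start) + 180° = 333.95°
Δθ = θ₂ − θ₁ = +69.1°

+69.1°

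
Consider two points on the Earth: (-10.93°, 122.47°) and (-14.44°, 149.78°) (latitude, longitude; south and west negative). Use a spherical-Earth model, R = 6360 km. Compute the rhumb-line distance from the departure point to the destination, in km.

2983 km

Rhumb course C = atan2(Δλ, Δψ) with Δψ = ln[tan(π/4+φ₂/2)/tan(π/4+φ₁/2)] = -0.0628, Δλ = +0.4766 → C = 97.51°
d = R·|Δφ| / |cos C| = 6360·0.06126 / 0.13063 = 2983 km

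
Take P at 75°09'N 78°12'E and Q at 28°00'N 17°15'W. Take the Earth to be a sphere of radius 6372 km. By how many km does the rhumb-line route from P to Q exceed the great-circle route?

Great circle: cos σ = sin φ₁ sin φ₂ + cos φ₁ cos φ₂ cos Δλ,  σ = 1.1238 rad → d_gc = 7160.6 km
Rhumb line: Δψ = -1.5284, q = Δφ/Δψ = 0.5384, d_rh = R√(Δφ²+q²Δλ²) = 7756.6 km
Excess = 7756.6 − 7160.6 = 596.0 ≈ 596 km

596 km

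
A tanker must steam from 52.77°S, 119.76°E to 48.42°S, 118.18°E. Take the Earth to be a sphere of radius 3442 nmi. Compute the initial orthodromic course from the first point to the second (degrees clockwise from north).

N = sin Δλ·cos φ₂ = -0.0183;  D = cos φ₁ sin φ₂ − sin φ₁ cos φ₂ cos Δλ = +0.0756
initial course = atan2(N, D) = 346.40°

346.4°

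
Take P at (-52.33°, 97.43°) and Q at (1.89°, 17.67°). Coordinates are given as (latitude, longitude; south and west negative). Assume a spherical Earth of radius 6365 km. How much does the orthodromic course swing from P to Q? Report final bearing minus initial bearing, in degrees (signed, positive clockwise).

+43.6°

At departure: θ₁ = atan2(sin Δλ cos φ₂, cos φ₁ sin φ₂ − sin φ₁ cos φ₂ cos Δλ) = 279.28°
At arrival: θ₂ = atan2(sin Δλ cos φ₁, −cos φ₂ sin φ₁ + sin φ₂ cos φ₁ cos Δλ) = 322.88°
Δθ = θ₂ − θ₁ = +43.6°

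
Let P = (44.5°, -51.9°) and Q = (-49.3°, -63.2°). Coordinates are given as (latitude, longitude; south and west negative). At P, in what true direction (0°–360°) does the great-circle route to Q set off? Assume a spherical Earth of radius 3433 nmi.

N = sin Δλ·cos φ₂ = -0.1278;  D = cos φ₁ sin φ₂ − sin φ₁ cos φ₂ cos Δλ = -0.9889
initial course = atan2(N, D) = 187.36°

187.4°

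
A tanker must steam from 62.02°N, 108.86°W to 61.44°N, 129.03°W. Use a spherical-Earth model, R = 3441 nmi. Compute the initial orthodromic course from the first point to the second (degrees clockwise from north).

N = sin Δλ·cos φ₂ = -0.1648;  D = cos φ₁ sin φ₂ − sin φ₁ cos φ₂ cos Δλ = +0.0158
initial course = atan2(N, D) = 275.46°

275.5°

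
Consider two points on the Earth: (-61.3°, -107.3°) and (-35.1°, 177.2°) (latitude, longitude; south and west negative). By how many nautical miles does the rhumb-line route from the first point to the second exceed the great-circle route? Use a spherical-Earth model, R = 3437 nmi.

144 nmi

Great circle: cos σ = sin φ₁ sin φ₂ + cos φ₁ cos φ₂ cos Δλ,  σ = 0.9239 rad → d_gc = 3175.3 nmi
Rhumb line: Δψ = +0.7083, q = Δφ/Δψ = 0.6456, d_rh = R√(Δφ²+q²Δλ²) = 3319.6 nmi
Excess = 3319.6 − 3175.3 = 144.3 ≈ 144 nmi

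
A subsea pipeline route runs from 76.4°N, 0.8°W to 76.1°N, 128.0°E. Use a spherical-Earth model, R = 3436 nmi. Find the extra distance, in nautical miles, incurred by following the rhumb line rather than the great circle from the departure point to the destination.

Great circle: cos σ = sin φ₁ sin φ₂ + cos φ₁ cos φ₂ cos Δλ,  σ = 0.4321 rad → d_gc = 1484.6 nmi
Rhumb line: Δψ = -0.0220, q = Δφ/Δψ = 0.2377, d_rh = R√(Δφ²+q²Δλ²) = 1835.9 nmi
Excess = 1835.9 − 1484.6 = 351.3 ≈ 351 nmi

351 nmi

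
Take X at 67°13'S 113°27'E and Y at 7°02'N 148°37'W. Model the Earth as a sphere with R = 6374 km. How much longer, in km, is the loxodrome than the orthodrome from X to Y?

553 km

Great circle: cos σ = sin φ₁ sin φ₂ + cos φ₁ cos φ₂ cos Δλ,  σ = 1.7375 rad → d_gc = 11074.9 km
Rhumb line: Δψ = +1.7251, q = Δφ/Δψ = 0.7512, d_rh = R√(Δφ²+q²Δλ²) = 11628.0 km
Excess = 11628.0 − 11074.9 = 553.1 ≈ 553 km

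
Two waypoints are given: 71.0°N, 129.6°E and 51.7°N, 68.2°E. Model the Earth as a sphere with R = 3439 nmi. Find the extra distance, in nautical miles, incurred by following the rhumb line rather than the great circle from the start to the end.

Great circle: cos σ = sin φ₁ sin φ₂ + cos φ₁ cos φ₂ cos Δλ,  σ = 0.5761 rad → d_gc = 1981.10 nmi
Rhumb line: Δψ = -0.7300, q = Δφ/Δψ = 0.4614, d_rh = R√(Δφ²+q²Δλ²) = 2057.57 nmi
Excess = 2057.57 − 1981.10 = 76.47 ≈ 76 nmi

76 nmi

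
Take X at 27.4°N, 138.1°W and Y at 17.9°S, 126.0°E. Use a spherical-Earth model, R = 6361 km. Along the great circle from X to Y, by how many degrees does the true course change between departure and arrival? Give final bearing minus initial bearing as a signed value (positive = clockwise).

At departure: θ₁ = atan2(sin Δλ cos φ₂, cos φ₁ sin φ₂ − sin φ₁ cos φ₂ cos Δλ) = 256.46°
At arrival: θ₂ = atan2(sin Δλ cos φ₁, −cos φ₂ sin φ₁ + sin φ₂ cos φ₁ cos Δλ) = 245.10°
Δθ = θ₂ − θ₁ = -11.4°

-11.4°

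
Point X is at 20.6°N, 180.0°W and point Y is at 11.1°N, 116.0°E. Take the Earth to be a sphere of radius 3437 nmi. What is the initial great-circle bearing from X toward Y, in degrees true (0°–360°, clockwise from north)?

N = sin Δλ·cos φ₂ = -0.8820;  D = cos φ₁ sin φ₂ − sin φ₁ cos φ₂ cos Δλ = +0.0289
initial course = atan2(N, D) = 271.87°

271.9°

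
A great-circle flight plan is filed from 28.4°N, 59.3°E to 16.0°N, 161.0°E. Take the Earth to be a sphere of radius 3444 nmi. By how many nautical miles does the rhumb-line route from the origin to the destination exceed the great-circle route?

Great circle: cos σ = sin φ₁ sin φ₂ + cos φ₁ cos φ₂ cos Δλ,  σ = 1.6112 rad → d_gc = 5548.9 nmi
Rhumb line: Δψ = -0.2344, q = Δφ/Δψ = 0.9235, d_rh = R√(Δφ²+q²Δλ²) = 5694.2 nmi
Excess = 5694.2 − 5548.9 = 145.3 ≈ 145 nmi

145 nmi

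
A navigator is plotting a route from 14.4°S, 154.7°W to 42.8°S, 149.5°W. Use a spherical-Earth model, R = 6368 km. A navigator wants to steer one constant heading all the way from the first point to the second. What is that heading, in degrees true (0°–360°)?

171.0°

Meridional parts: M(φ₁)=-0.2540, M(φ₂)=-0.8281 → ΔM = -0.5741;  Δλ = +0.0908 rad
tan C = Δλ / ΔM = -0.1581 → C = 171.02°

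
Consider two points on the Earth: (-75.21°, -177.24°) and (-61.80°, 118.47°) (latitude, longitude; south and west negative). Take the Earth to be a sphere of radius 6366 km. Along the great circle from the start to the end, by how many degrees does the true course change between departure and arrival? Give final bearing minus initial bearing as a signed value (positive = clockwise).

+61.0°

Initial bearing θ₁ = atan2(sin Δλ cos φ₂, cos φ₁ sin φ₂ − sin φ₁ cos φ₂ cos Δλ) = 266.40°
Final bearing θ₂ = (initial bearing from the destination back to the start) + 180° = 327.37°
Δθ = θ₂ − θ₁ = +61.0°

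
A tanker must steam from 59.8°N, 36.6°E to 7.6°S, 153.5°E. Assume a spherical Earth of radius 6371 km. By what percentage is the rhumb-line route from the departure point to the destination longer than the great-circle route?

Great circle: σ = 1.9176 rad → d_gc = Rσ = 12217.0 km
Rhumb: Δφ = -1.1764, Δλ = +2.0403, Δψ = -1.4430, q = Δφ/Δψ = 0.8152 → d_rh = R√(Δφ²+q²Δλ²) = 12978.9 km
Excess = (12978.9 − 12217.0) / 12217.0 = 761.9 / 12217.0 = 6.24% ≈ 6.2%

6.2%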